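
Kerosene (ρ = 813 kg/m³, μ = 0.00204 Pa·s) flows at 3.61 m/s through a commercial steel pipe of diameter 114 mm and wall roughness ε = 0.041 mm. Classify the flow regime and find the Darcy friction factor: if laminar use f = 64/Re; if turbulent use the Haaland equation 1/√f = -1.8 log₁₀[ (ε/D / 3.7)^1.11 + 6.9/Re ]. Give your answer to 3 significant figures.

Re = ρVD/μ = 813·3.61·0.114/0.00204 = 1.64e+05.
Re > 4000 → turbulent. ε/D = 4.1e-05/0.114 = 0.00036; Haaland: 1/√f = -1.8 log₁₀[3.52e-05 + 4.21e-05] = 7.402, so f = 0.01825.

f ≈ 0.0183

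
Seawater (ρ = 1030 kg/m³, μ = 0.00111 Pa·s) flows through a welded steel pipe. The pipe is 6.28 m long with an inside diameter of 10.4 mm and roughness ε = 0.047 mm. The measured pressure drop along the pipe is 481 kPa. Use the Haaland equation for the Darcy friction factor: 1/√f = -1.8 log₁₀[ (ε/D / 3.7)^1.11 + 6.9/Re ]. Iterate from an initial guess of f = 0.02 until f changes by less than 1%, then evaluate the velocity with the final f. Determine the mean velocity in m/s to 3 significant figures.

Rearranging Darcy-Weisbach: V = √(2·ΔP·D/(f·L·ρ)). With ε/D = 4.7e-05/0.0104 = 0.00452, iterate starting from f = 0.02:
  f = 0.02 → V = √(2·4.81e+05·0.0104/(0.02·6.28·1030)) = 8.794 m/s; Re = ρVD/μ = 8.487e+04; f → 0.03058
  f = 0.03058 → V = 7.112 m/s; Re = 6.863e+04; f → 0.03082
Converged (Δf/f < 1%). With the final f = 0.03082: V = √(2·4.81e+05·0.0104/(0.03082·6.28·1030)) = 7.084 m/s.

V ≈ 7.08 m/s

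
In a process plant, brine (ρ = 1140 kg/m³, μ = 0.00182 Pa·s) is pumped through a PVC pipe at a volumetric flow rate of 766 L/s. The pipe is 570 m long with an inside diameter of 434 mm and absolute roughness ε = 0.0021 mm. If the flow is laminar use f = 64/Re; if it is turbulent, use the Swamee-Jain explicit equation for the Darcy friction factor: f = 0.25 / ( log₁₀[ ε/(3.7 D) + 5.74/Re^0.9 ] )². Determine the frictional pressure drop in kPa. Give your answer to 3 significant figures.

Q = 766 L/s = 766/1000 = 0.766 m³/s.
Cross-sectional area A = πD²/4 = π(0.434)²/4 = 0.1479 m²; mean velocity V = Q/A = 0.766/0.1479 = 5.178 m/s.
Reynolds number Re = ρVD/μ = 1140 · 5.178 · 0.434 / 0.00182 = 1.408e+06.
Re > 4000 → turbulent. Relative roughness ε/D = 2.1e-06/0.434 = 4.84e-06. Swamee-Jain: f = 0.25/(log₁₀[4.84e-06/3.7 + 5.74/1.408e+06^0.9])² = 0.25/(log₁₀[1.31e-06 + 1.68e-05])² = 0.25/(-4.742)² = 0.01112.
Darcy-Weisbach: ΔP = f(L/D)(ρV²/2) = 0.01112·(570/0.434)·(1140·5.178²/2) = 0.01112·1313·1.528e+04 = 2.231e+05 Pa.
ΔP = 2.231e+05 Pa = 223 kPa.

ΔP ≈ 223 kPa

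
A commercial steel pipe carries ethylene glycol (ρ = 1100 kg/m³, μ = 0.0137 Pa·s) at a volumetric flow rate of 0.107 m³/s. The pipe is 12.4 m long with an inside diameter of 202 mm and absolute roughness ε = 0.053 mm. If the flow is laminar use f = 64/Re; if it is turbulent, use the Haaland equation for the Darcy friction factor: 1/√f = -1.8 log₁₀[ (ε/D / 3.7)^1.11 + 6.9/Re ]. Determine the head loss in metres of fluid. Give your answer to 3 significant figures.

Cross-sectional area A = πD²/4 = π(0.202)²/4 = 0.03205 m²; mean velocity V = Q/A = 0.107/0.03205 = 3.339 m/s.
Reynolds number Re = ρVD/μ = 1100 · 3.339 · 0.202 / 0.0137 = 5.415e+04.
Re > 4000 → turbulent. Relative roughness ε/D = 5.3e-05/0.202 = 0.000262. Haaland: 1/√f = -1.8 log₁₀[(0.000262/3.7)^1.11 + 6.9/5.415e+04] = -1.8 log₁₀[2.48e-05 + 0.000127] = 6.872, so f = 0.02118.
Darcy-Weisbach: ΔP = f(L/D)(ρV²/2) = 0.02118·(12.4/0.202)·(1100·3.339²/2) = 0.02118·61.39·6131 = 7971 Pa.
Head loss h_f = ΔP/(ρg) = 7971/(1100·9.81) = 0.739 m.

h_f ≈ 0.739 m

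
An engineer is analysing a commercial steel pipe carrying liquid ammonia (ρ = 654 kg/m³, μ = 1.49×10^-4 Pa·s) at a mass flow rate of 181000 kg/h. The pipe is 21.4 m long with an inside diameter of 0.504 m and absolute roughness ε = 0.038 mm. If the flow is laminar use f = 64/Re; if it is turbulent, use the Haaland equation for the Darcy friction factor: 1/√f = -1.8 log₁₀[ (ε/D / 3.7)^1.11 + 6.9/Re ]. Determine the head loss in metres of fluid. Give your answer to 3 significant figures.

ṁ = 181000 kg/h = 181000/3600 = 50.28 kg/s.
A = πD²/4 = π(0.504)²/4 = 0.1995 m²; mean velocity V = ṁ/(ρA) = 50.28/(654 · 0.1995) = 0.3853 m/s.
Reynolds number Re = ρVD/μ = 654 · 0.3853 · 0.504 / 0.000149 = 8.525e+05.
Re > 4000 → turbulent. Relative roughness ε/D = 3.8e-05/0.504 = 7.54e-05. Haaland: 1/√f = -1.8 log₁₀[(7.54e-05/3.7)^1.11 + 6.9/8.525e+05] = -1.8 log₁₀[6.21e-06 + 8.09e-06] = 8.72, so f = 0.01315.
Darcy-Weisbach: ΔP = f(L/D)(ρV²/2) = 0.01315·(21.4/0.504)·(654·0.3853²/2) = 0.01315·42.46·48.56 = 27.11 Pa.
Head loss h_f = ΔP/(ρg) = 27.11/(654·9.81) = 0.00423 m.

h_f ≈ 0.00423 m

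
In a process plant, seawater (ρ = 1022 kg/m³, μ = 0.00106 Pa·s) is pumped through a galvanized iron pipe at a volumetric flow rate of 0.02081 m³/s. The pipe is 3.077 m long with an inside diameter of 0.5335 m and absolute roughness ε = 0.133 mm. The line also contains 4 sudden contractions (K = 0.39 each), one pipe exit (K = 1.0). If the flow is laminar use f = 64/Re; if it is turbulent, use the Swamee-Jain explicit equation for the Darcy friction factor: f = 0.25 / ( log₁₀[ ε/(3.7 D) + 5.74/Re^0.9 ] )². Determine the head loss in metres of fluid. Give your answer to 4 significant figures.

Cross-sectional area A = πD²/4 = π(0.5335)²/4 = 0.2235 m²; mean velocity V = Q/A = 0.02081/0.2235 = 0.09309 m/s.
Reynolds number Re = ρVD/μ = 1022 · 0.09309 · 0.5335 / 0.00106 = 4.788e+04.
Re > 4000 → turbulent. Relative roughness ε/D = 0.000133/0.5335 = 0.000249. Swamee-Jain: f = 0.25/(log₁₀[0.000249/3.7 + 5.74/4.788e+04^0.9])² = 0.25/(log₁₀[6.74e-05 + 0.000352])² = 0.25/(-3.377)² = 0.02192.
Total minor-loss coefficient ΣK = 4·0.39 + 1·1 = 2.56.
ΔP = [f·L/D + ΣK]·(ρV²/2) = [0.02192·3.077/0.5335 + 2.56]·(1022·0.09309²/2) = [0.1264 + 2.56]·4.428 = 11.9 Pa.
Head loss h_f = ΔP/(ρg) = 11.9/(1022·9.81) = 0.001187 m.

h_f ≈ 0.001187 m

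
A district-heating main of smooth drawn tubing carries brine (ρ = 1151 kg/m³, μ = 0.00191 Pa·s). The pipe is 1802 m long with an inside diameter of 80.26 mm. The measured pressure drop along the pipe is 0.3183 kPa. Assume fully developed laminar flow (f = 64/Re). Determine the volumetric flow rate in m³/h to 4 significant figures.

For laminar flow, f = 64/Re with Re = ρVD/μ, so Darcy-Weisbach reduces to ΔP = 32μLV/D². Solving for V: V = ΔP·D²/(32μL) = 318.3·(0.08026)²/(32·0.00191·1802) = 0.01862 m/s.
Check: Re = ρVD/μ = 1151·0.01862·0.08026/0.00191 = 900.4 < 2300, so the laminar assumption holds.
Q = V·A = 0.01862·(π/4·0.08026²) = 9.419e-05 m³/s = 0.3391 m³/h.

Q ≈ 0.3391 m³/h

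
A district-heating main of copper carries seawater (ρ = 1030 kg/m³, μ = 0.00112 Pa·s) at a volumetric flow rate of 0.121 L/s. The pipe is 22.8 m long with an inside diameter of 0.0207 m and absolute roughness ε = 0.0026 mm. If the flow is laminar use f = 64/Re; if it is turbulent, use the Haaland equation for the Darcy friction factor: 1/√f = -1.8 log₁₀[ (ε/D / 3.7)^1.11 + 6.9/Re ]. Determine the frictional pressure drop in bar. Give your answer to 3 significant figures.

ΔP ≈ 0.0253 bar

Q = 0.121 L/s = 0.121/1000 = 0.000121 m³/s.
Cross-sectional area A = πD²/4 = π(0.0207)²/4 = 0.0003365 m²; mean velocity V = Q/A = 0.000121/0.0003365 = 0.3595 m/s.
Reynolds number Re = ρVD/μ = 1030 · 0.3595 · 0.0207 / 0.00112 = 6845.
Re > 4000 → turbulent. Relative roughness ε/D = 2.6e-06/0.0207 = 0.000126. Haaland: 1/√f = -1.8 log₁₀[(0.000126/3.7)^1.11 + 6.9/6845] = -1.8 log₁₀[1.09e-05 + 0.00101] = 5.385, so f = 0.03448.
Darcy-Weisbach: ΔP = f(L/D)(ρV²/2) = 0.03448·(22.8/0.0207)·(1030·0.3595²/2) = 0.03448·1101·66.58 = 2529 Pa.
ΔP = 2529 Pa = 0.0253 bar.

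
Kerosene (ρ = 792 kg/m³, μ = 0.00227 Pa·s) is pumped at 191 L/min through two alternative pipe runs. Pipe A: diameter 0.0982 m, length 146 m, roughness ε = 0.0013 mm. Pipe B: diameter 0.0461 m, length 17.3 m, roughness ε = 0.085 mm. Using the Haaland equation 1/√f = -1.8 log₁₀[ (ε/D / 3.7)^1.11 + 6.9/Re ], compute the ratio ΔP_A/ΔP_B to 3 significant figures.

Pipe A: V = Q/A = 0.003183/0.007574 = 0.4203 m/s; Re = 1.44e+04; ε/D = 1.32e-05; Haaland → f = 0.02802; ΔP_A = f(L/D)(ρV²/2) = 2915 Pa.
Pipe B: V = Q/A = 0.003183/0.001669 = 1.907 m/s; Re = 3.068e+04; ε/D = 0.00184; Haaland → f = 0.02741; ΔP_B = f(L/D)(ρV²/2) = 1.482e+04 Pa.
ΔP_A/ΔP_B = 2915/1.482e+04 = 0.197.

ΔP_A/ΔP_B ≈ 0.197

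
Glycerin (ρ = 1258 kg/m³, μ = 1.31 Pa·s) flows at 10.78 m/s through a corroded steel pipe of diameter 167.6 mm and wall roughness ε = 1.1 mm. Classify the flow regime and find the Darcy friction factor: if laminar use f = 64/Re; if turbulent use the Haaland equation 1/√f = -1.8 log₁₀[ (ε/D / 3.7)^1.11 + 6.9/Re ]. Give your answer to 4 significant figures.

Re = ρVD/μ = 1258·10.78·0.1676/1.31 = 1735.
Re < 2300 → laminar, so f = 64/Re = 0.03689 (roughness is irrelevant in laminar flow).

f ≈ 0.03689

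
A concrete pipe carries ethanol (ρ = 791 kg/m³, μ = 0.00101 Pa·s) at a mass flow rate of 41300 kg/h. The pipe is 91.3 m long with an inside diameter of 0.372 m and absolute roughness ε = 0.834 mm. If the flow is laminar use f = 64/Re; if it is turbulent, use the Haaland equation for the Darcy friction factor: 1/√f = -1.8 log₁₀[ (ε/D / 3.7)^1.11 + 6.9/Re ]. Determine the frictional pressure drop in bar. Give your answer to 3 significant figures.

ṁ = 41300 kg/h = 41300/3600 = 11.47 kg/s.
A = πD²/4 = π(0.372)²/4 = 0.1087 m²; mean velocity V = ṁ/(ρA) = 11.47/(791 · 0.1087) = 0.1334 m/s.
Reynolds number Re = ρVD/μ = 791 · 0.1334 · 0.372 / 0.00101 = 3.888e+04.
Re > 4000 → turbulent. Relative roughness ε/D = 0.000834/0.372 = 0.00224. Haaland: 1/√f = -1.8 log₁₀[(0.00224/3.7)^1.11 + 6.9/3.888e+04] = -1.8 log₁₀[0.000268 + 0.000177] = 6.032, so f = 0.02749.
Darcy-Weisbach: ΔP = f(L/D)(ρV²/2) = 0.02749·(91.3/0.372)·(791·0.1334²/2) = 0.02749·245.4·7.043 = 47.51 Pa.
ΔP = 47.51 Pa = 4.75×10^-4 bar.

ΔP ≈ 4.75×10^-4 bar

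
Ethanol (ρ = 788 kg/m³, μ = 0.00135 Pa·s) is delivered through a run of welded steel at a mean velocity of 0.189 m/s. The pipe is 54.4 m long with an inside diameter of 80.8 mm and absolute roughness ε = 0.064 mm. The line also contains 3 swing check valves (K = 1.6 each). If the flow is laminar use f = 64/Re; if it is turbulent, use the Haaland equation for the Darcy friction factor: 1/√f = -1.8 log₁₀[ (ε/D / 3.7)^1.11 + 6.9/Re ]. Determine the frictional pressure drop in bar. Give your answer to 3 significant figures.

ΔP ≈ 0.00379 bar

Reynolds number Re = ρVD/μ = 788 · 0.189 · 0.0808 / 0.00135 = 8914.
Re > 4000 → turbulent. Relative roughness ε/D = 6.4e-05/0.0808 = 0.000792. Haaland: 1/√f = -1.8 log₁₀[(0.000792/3.7)^1.11 + 6.9/8914] = -1.8 log₁₀[8.45e-05 + 0.000774] = 5.519, so f = 0.03283.
Total minor-loss coefficient ΣK = 3·1.6 = 4.8.
ΔP = [f·L/D + ΣK]·(ρV²/2) = [0.03283·54.4/0.0808 + 4.8]·(788·0.189²/2) = [22.1 + 4.8]·14.07 = 378.6 Pa.
ΔP = 378.6 Pa = 0.00379 bar.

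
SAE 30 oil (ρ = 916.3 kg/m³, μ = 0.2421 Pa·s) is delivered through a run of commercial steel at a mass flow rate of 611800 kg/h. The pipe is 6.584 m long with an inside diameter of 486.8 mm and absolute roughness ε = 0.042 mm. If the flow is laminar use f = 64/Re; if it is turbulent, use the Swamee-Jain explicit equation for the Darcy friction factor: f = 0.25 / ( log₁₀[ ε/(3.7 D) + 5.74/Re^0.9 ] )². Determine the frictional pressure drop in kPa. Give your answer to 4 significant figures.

ṁ = 611800 kg/h = 611800/3600 = 169.9 kg/s.
A = πD²/4 = π(0.4868)²/4 = 0.1861 m²; mean velocity V = ṁ/(ρA) = 169.9/(916.3 · 0.1861) = 0.9965 m/s.
Reynolds number Re = ρVD/μ = 916.3 · 0.9965 · 0.4868 / 0.242 = 1836.
Re < 2300 → laminar flow, so f = 64/Re = 64/1836 = 0.03486 (the turbulent correlation is not needed).
Darcy-Weisbach: ΔP = f(L/D)(ρV²/2) = 0.03486·(6.584/0.4868)·(916.3·0.9965²/2) = 0.03486·13.53·455 = 214.5 Pa.
ΔP = 214.5 Pa = 0.2145 kPa.

ΔP ≈ 0.2145 kPa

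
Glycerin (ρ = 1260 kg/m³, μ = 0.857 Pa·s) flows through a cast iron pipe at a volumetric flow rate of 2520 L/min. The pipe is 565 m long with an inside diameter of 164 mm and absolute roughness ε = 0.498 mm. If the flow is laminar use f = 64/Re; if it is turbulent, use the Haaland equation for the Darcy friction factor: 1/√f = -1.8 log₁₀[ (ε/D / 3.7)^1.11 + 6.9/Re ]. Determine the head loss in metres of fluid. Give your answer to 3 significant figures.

Q = 2520 L/min = 2520/60000 = 0.042 m³/s.
Cross-sectional area A = πD²/4 = π(0.164)²/4 = 0.02112 m²; mean velocity V = Q/A = 0.042/0.02112 = 1.988 m/s.
Reynolds number Re = ρVD/μ = 1260 · 1.988 · 0.164 / 0.857 = 479.4.
Re < 2300 → laminar flow, so f = 64/Re = 64/479.4 = 0.1335 (the turbulent correlation is not needed).
Darcy-Weisbach: ΔP = f(L/D)(ρV²/2) = 0.1335·(565/0.164)·(1260·1.988²/2) = 0.1335·3445·2490 = 1.145e+06 Pa.
Head loss h_f = ΔP/(ρg) = 1.145e+06/(1260·9.81) = 92.7 m.

h_f ≈ 92.7 m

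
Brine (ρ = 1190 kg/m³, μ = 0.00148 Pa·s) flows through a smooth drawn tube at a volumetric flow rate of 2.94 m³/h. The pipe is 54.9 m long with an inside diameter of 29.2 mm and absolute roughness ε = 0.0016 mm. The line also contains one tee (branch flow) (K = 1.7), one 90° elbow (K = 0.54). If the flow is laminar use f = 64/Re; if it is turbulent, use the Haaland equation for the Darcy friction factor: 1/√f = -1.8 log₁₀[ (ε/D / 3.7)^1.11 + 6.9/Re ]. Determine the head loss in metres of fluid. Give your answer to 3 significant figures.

h_f ≈ 3.54 m

Q = 2.94 m³/h = 2.94/3600 = 0.0008167 m³/s.
Cross-sectional area A = πD²/4 = π(0.0292)²/4 = 0.0006697 m²; mean velocity V = Q/A = 0.0008167/0.0006697 = 1.22 m/s.
Reynolds number Re = ρVD/μ = 1190 · 1.22 · 0.0292 / 0.00148 = 2.863e+04.
Re > 4000 → turbulent. Relative roughness ε/D = 1.6e-06/0.0292 = 5.48e-05. Haaland: 1/√f = -1.8 log₁₀[(5.48e-05/3.7)^1.11 + 6.9/2.863e+04] = -1.8 log₁₀[4.36e-06 + 0.000241] = 6.498, so f = 0.02368.
Total minor-loss coefficient ΣK = 1·1.7 + 1·0.54 = 2.24.
ΔP = [f·L/D + ΣK]·(ρV²/2) = [0.02368·54.9/0.0292 + 2.24]·(1190·1.22²/2) = [44.52 + 2.24]·884.9 = 4.138e+04 Pa.
Head loss h_f = ΔP/(ρg) = 4.138e+04/(1190·9.81) = 3.54 m.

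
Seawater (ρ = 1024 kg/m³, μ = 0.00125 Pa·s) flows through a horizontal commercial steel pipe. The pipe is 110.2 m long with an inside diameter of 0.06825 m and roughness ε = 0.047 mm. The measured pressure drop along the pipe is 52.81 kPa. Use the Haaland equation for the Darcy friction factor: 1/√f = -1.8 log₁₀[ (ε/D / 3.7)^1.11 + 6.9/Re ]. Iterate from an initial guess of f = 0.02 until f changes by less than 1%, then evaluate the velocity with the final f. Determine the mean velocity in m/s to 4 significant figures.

Rearranging Darcy-Weisbach: V = √(2·ΔP·D/(f·L·ρ)). With ε/D = 4.7e-05/0.06825 = 0.000689, iterate starting from f = 0.02:
  f = 0.02 → V = √(2·5.281e+04·0.06825/(0.02·110.2·1024)) = 1.787 m/s; Re = ρVD/μ = 9.992e+04; f → 0.02083
  f = 0.02083 → V = 1.751 m/s; Re = 9.792e+04; f → 0.02087
Converged (Δf/f < 1%). With the final f = 0.02087: V = √(2·5.281e+04·0.06825/(0.02087·110.2·1024)) = 1.749 m/s.

V ≈ 1.749 m/s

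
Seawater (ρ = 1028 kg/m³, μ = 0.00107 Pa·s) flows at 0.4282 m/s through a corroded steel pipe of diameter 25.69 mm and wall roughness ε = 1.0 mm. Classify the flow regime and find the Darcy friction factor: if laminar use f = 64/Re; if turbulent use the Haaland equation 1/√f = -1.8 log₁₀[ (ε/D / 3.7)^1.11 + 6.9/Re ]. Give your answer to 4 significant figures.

Re = ρVD/μ = 1028·0.4282·0.02569/0.00107 = 1.057e+04.
Re > 4000 → turbulent. ε/D = 0.001/0.02569 = 0.0389; Haaland: 1/√f = -1.8 log₁₀[0.00637 + 0.000653] = 3.876, so f = 0.06657.

f ≈ 0.06657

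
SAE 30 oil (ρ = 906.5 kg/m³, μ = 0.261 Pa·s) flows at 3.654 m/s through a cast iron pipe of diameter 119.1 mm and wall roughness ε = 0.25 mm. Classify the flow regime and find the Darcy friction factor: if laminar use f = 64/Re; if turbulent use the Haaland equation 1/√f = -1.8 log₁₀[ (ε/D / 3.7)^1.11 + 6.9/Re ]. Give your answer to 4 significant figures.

f ≈ 0.04234

Re = ρVD/μ = 906.5·3.654·0.1191/0.261 = 1511.
Re < 2300 → laminar, so f = 64/Re = 0.04234 (roughness is irrelevant in laminar flow).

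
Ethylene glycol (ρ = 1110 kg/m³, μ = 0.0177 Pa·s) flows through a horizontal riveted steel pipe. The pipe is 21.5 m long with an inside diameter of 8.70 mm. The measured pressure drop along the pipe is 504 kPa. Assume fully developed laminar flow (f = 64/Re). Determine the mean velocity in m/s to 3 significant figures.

For laminar flow, f = 64/Re with Re = ρVD/μ, so Darcy-Weisbach reduces to ΔP = 32μLV/D². Solving for V: V = ΔP·D²/(32μL) = 5.04e+05·(0.0087)²/(32·0.0177·21.5) = 3.133 m/s.
Check: Re = ρVD/μ = 1110·3.133·0.0087/0.0177 = 1709 < 2300, so the laminar assumption holds.

V ≈ 3.13 m/s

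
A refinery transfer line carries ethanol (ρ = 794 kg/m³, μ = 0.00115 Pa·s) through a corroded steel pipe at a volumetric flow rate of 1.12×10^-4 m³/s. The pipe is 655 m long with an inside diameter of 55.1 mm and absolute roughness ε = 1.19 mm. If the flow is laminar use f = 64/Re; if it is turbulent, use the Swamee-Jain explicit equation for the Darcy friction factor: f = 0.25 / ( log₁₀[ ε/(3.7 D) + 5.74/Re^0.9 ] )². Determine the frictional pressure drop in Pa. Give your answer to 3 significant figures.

Cross-sectional area A = πD²/4 = π(0.0551)²/4 = 0.002384 m²; mean velocity V = Q/A = 0.000112/0.002384 = 0.04697 m/s.
Reynolds number Re = ρVD/μ = 794 · 0.04697 · 0.0551 / 0.00115 = 1787.
Re < 2300 → laminar flow, so f = 64/Re = 64/1787 = 0.03582 (the turbulent correlation is not needed).
Darcy-Weisbach: ΔP = f(L/D)(ρV²/2) = 0.03582·(655/0.0551)·(794·0.04697²/2) = 0.03582·1.189e+04·0.8759 = 372.9 Pa.

ΔP ≈ 373 Pa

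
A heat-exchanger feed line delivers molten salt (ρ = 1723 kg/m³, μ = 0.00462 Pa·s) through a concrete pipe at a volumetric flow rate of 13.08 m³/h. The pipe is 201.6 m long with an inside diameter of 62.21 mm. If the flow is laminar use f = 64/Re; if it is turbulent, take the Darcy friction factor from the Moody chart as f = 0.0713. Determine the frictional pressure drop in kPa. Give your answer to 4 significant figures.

ΔP ≈ 284.4 kPa

Q = 13.08 m³/h = 13.08/3600 = 0.003633 m³/s.
Cross-sectional area A = πD²/4 = π(0.06221)²/4 = 0.00304 m²; mean velocity V = Q/A = 0.003633/0.00304 = 1.195 m/s.
Reynolds number Re = ρVD/μ = 1723 · 1.195 · 0.06221 / 0.00462 = 2.773e+04.
Re > 4000 → turbulent; use the Moody-chart value f = 0.0713.
Darcy-Weisbach: ΔP = f(L/D)(ρV²/2) = 0.0713·(201.6/0.06221)·(1723·1.195²/2) = 0.0713·3241·1231 = 2.844e+05 Pa.
ΔP = 2.844e+05 Pa = 284.4 kPa.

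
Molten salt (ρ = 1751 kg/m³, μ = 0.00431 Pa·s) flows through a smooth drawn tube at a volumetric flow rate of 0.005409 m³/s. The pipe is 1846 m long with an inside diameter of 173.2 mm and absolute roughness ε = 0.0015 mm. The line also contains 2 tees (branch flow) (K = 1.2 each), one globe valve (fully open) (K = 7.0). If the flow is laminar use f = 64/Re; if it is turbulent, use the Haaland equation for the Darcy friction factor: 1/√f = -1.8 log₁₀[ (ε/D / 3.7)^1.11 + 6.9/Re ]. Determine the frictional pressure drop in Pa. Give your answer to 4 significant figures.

ΔP ≈ 13810 Pa

Cross-sectional area A = πD²/4 = π(0.1732)²/4 = 0.02356 m²; mean velocity V = Q/A = 0.005409/0.02356 = 0.2296 m/s.
Reynolds number Re = ρVD/μ = 1751 · 0.2296 · 0.1732 / 0.00431 = 1.615e+04.
Re > 4000 → turbulent. Relative roughness ε/D = 1.5e-06/0.1732 = 8.66e-06. Haaland: 1/√f = -1.8 log₁₀[(8.66e-06/3.7)^1.11 + 6.9/1.615e+04] = -1.8 log₁₀[5.62e-07 + 0.000427] = 6.064, so f = 0.02719.
Total minor-loss coefficient ΣK = 2·1.2 + 1·7 = 9.4.
ΔP = [f·L/D + ΣK]·(ρV²/2) = [0.02719·1846/0.1732 + 9.4]·(1751·0.2296²/2) = [289.8 + 9.4]·46.14 = 1.381e+04 Pa.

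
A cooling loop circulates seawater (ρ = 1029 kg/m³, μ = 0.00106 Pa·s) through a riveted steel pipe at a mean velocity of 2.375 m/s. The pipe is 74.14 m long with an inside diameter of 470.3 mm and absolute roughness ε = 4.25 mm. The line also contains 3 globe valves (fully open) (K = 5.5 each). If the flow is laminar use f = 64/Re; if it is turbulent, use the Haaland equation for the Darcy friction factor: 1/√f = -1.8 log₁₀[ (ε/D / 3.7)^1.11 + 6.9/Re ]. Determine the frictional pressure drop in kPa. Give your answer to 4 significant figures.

Reynolds number Re = ρVD/μ = 1029 · 2.375 · 0.4703 / 0.00106 = 1.084e+06.
Re > 4000 → turbulent. Relative roughness ε/D = 0.00425/0.4703 = 0.00904. Haaland: 1/√f = -1.8 log₁₀[(0.00904/3.7)^1.11 + 6.9/1.084e+06] = -1.8 log₁₀[0.00126 + 6.36e-06] = 5.215, so f = 0.03677.
Total minor-loss coefficient ΣK = 3·5.5 = 16.5.
ΔP = [f·L/D + ΣK]·(ρV²/2) = [0.03677·74.14/0.4703 + 16.5]·(1029·2.375²/2) = [5.796 + 16.5]·2902 = 6.471e+04 Pa.
ΔP = 6.471e+04 Pa = 64.71 kPa.

ΔP ≈ 64.71 kPa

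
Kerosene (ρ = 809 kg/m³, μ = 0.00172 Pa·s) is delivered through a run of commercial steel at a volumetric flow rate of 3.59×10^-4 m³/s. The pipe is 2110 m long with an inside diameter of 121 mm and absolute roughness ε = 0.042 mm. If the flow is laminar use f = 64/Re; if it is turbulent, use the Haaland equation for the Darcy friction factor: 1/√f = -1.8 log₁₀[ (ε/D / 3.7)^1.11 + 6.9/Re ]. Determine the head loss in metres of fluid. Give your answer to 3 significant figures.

h_f ≈ 0.0312 m

Cross-sectional area A = πD²/4 = π(0.121)²/4 = 0.0115 m²; mean velocity V = Q/A = 0.000359/0.0115 = 0.03122 m/s.
Reynolds number Re = ρVD/μ = 809 · 0.03122 · 0.121 / 0.00172 = 1777.
Re < 2300 → laminar flow, so f = 64/Re = 64/1777 = 0.03602 (the turbulent correlation is not needed).
Darcy-Weisbach: ΔP = f(L/D)(ρV²/2) = 0.03602·(2110/0.121)·(809·0.03122²/2) = 0.03602·1.744e+04·0.3943 = 247.6 Pa.
Head loss h_f = ΔP/(ρg) = 247.6/(809·9.81) = 0.0312 m.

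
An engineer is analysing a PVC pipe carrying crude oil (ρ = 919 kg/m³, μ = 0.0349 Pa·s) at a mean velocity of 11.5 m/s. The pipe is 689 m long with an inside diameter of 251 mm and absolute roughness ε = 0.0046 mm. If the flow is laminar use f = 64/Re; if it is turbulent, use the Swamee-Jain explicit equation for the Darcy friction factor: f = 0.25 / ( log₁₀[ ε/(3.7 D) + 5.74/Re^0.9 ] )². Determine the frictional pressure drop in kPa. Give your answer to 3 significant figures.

Reynolds number Re = ρVD/μ = 919 · 11.5 · 0.251 / 0.0349 = 7.601e+04.
Re > 4000 → turbulent. Relative roughness ε/D = 4.6e-06/0.251 = 1.83e-05. Swamee-Jain: f = 0.25/(log₁₀[1.83e-05/3.7 + 5.74/7.601e+04^0.9])² = 0.25/(log₁₀[4.95e-06 + 0.000232])² = 0.25/(-3.625)² = 0.01903.
Darcy-Weisbach: ΔP = f(L/D)(ρV²/2) = 0.01903·(689/0.251)·(919·11.5²/2) = 0.01903·2745·6.077e+04 = 3.174e+06 Pa.
ΔP = 3.174e+06 Pa = 3170 kPa.

ΔP ≈ 3170 kPa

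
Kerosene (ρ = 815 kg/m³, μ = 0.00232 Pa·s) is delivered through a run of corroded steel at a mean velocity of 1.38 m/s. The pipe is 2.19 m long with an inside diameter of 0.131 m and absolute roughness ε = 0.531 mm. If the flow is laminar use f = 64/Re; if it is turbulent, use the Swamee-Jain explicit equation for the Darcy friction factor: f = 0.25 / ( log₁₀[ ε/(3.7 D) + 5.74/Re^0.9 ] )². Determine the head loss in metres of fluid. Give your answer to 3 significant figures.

h_f ≈ 0.0495 m

Reynolds number Re = ρVD/μ = 815 · 1.38 · 0.131 / 0.00232 = 6.351e+04.
Re > 4000 → turbulent. Relative roughness ε/D = 0.000531/0.131 = 0.00405. Swamee-Jain: f = 0.25/(log₁₀[0.00405/3.7 + 5.74/6.351e+04^0.9])² = 0.25/(log₁₀[0.0011 + 0.000273])² = 0.25/(-2.864)² = 0.03048.
Darcy-Weisbach: ΔP = f(L/D)(ρV²/2) = 0.03048·(2.19/0.131)·(815·1.38²/2) = 0.03048·16.72·776 = 395.5 Pa.
Head loss h_f = ΔP/(ρg) = 395.5/(815·9.81) = 0.0495 m.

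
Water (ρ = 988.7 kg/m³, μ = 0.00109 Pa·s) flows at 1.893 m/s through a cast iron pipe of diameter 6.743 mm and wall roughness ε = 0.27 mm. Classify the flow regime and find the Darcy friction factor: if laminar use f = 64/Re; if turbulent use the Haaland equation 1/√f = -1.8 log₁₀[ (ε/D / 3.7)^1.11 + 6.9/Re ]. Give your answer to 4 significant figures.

f ≈ 0.06713

Re = ρVD/μ = 988.7·1.893·0.006743/0.00109 = 1.158e+04.
Re > 4000 → turbulent. ε/D = 0.00027/0.006743 = 0.04; Haaland: 1/√f = -1.8 log₁₀[0.00658 + 0.000596] = 3.86, so f = 0.06713.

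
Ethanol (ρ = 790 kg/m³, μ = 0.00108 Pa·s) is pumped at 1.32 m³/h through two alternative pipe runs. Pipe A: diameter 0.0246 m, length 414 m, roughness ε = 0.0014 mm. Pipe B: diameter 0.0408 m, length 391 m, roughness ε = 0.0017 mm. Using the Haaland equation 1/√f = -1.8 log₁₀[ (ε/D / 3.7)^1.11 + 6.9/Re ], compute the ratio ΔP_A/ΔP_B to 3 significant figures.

Pipe A: V = Q/A = 0.0003667/0.0004753 = 0.7715 m/s; Re = 1.388e+04; ε/D = 5.69e-05; Haaland → f = 0.02835; ΔP_A = f(L/D)(ρV²/2) = 1.122e+05 Pa.
Pipe B: V = Q/A = 0.0003667/0.001307 = 0.2805 m/s; Re = 8370; ε/D = 4.17e-05; Haaland → f = 0.03249; ΔP_B = f(L/D)(ρV²/2) = 9673 Pa.
ΔP_A/ΔP_B = 1.122e+05/9673 = 11.6.

ΔP_A/ΔP_B ≈ 11.6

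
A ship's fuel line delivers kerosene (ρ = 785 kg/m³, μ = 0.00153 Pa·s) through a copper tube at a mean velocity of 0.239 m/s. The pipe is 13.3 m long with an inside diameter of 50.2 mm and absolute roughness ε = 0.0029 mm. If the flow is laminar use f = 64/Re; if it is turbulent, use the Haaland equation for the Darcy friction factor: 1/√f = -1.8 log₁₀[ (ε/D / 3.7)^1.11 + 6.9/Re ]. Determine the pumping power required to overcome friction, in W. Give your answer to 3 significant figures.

P ≈ 0.0997 W

Reynolds number Re = ρVD/μ = 785 · 0.239 · 0.0502 / 0.00153 = 6156.
Re > 4000 → turbulent. Relative roughness ε/D = 2.9e-06/0.0502 = 5.78e-05. Haaland: 1/√f = -1.8 log₁₀[(5.78e-05/3.7)^1.11 + 6.9/6156] = -1.8 log₁₀[4.62e-06 + 0.00112] = 5.308, so f = 0.0355.
Darcy-Weisbach: ΔP = f(L/D)(ρV²/2) = 0.0355·(13.3/0.0502)·(785·0.239²/2) = 0.0355·264.9·22.42 = 210.9 Pa.
Q = V·A = 0.239·0.001979 = 0.000473 m³/s.
Pumping power P = QΔP = 0.000473·210.9 = 0.09974 W = 0.0997 W.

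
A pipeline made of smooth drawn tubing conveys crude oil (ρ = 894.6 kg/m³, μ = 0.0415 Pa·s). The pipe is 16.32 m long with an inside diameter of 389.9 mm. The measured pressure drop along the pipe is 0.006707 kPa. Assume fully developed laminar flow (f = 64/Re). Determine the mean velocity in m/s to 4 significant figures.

For laminar flow, f = 64/Re with Re = ρVD/μ, so Darcy-Weisbach reduces to ΔP = 32μLV/D². Solving for V: V = ΔP·D²/(32μL) = 6.707·(0.3899)²/(32·0.0415·16.32) = 0.04705 m/s.
Check: Re = ρVD/μ = 894.6·0.04705·0.3899/0.0415 = 395.4 < 2300, so the laminar assumption holds.

V ≈ 0.04705 m/s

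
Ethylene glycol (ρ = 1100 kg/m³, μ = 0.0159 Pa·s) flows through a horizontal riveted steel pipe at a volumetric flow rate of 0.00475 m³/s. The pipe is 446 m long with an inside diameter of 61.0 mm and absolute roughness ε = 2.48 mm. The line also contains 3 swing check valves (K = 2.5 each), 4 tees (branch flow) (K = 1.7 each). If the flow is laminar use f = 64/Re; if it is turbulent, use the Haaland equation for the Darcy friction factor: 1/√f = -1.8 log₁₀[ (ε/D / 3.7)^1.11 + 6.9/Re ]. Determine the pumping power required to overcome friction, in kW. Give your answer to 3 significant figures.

Cross-sectional area A = πD²/4 = π(0.061)²/4 = 0.002922 m²; mean velocity V = Q/A = 0.00475/0.002922 = 1.625 m/s.
Reynolds number Re = ρVD/μ = 1100 · 1.625 · 0.061 / 0.0159 = 6859.
Re > 4000 → turbulent. Relative roughness ε/D = 0.00248/0.061 = 0.0407. Haaland: 1/√f = -1.8 log₁₀[(0.0407/3.7)^1.11 + 6.9/6859] = -1.8 log₁₀[0.00669 + 0.00101] = 3.805, so f = 0.06908.
Total minor-loss coefficient ΣK = 3·2.5 + 4·1.7 = 14.3.
ΔP = [f·L/D + ΣK]·(ρV²/2) = [0.06908·446/0.061 + 14.3]·(1100·1.625²/2) = [505.1 + 14.3]·1453 = 7.546e+05 Pa.
Pumping power P = QΔP = 0.00475·7.546e+05 = 3584 W = 3.58 kW.

P ≈ 3.58 kW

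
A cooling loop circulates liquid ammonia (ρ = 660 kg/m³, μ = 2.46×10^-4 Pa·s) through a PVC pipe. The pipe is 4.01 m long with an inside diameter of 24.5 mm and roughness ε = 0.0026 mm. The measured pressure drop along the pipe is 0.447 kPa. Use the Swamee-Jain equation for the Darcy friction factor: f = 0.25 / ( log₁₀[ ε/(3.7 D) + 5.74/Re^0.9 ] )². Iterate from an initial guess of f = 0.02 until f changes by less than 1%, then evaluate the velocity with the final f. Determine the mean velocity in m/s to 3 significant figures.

Rearranging Darcy-Weisbach: V = √(2·ΔP·D/(f·L·ρ)). With ε/D = 2.6e-06/0.0245 = 0.000106, iterate starting from f = 0.02:
  f = 0.02 → V = √(2·447·0.0245/(0.02·4.01·660)) = 0.6433 m/s; Re = ρVD/μ = 4.228e+04; f → 0.02196
  f = 0.02196 → V = 0.6139 m/s; Re = 4.035e+04; f → 0.02218
  f = 0.02218 → V = 0.6108 m/s; Re = 4.015e+04; f → 0.02221
Converged (Δf/f < 1%). With the final f = 0.02221: V = √(2·447·0.0245/(0.02221·4.01·660)) = 0.6105 m/s.

V ≈ 0.610 m/s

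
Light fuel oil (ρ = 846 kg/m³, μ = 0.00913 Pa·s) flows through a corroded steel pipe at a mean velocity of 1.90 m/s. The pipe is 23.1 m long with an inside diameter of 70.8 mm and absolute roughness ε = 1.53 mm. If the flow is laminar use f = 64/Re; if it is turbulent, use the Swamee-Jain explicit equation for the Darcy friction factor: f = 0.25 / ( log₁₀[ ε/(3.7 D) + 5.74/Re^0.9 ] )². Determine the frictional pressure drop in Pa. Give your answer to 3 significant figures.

ΔP ≈ 26900 Pa

Reynolds number Re = ρVD/μ = 846 · 1.9 · 0.0708 / 0.00913 = 1.246e+04.
Re > 4000 → turbulent. Relative roughness ε/D = 0.00153/0.0708 = 0.0216. Swamee-Jain: f = 0.25/(log₁₀[0.0216/3.7 + 5.74/1.246e+04^0.9])² = 0.25/(log₁₀[0.00584 + 0.00118])² = 0.25/(-2.153)² = 0.05391.
Darcy-Weisbach: ΔP = f(L/D)(ρV²/2) = 0.05391·(23.1/0.0708)·(846·1.9²/2) = 0.05391·326.3·1527 = 2.686e+04 Pa.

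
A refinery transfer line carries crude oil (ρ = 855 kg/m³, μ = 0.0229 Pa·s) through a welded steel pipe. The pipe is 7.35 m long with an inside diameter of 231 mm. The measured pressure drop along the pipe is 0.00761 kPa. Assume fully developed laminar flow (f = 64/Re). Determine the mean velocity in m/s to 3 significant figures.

V ≈ 0.0754 m/s

For laminar flow, f = 64/Re with Re = ρVD/μ, so Darcy-Weisbach reduces to ΔP = 32μLV/D². Solving for V: V = ΔP·D²/(32μL) = 7.61·(0.231)²/(32·0.0229·7.35) = 0.07539 m/s.
Check: Re = ρVD/μ = 855·0.07539·0.231/0.0229 = 650.2 < 2300, so the laminar assumption holds.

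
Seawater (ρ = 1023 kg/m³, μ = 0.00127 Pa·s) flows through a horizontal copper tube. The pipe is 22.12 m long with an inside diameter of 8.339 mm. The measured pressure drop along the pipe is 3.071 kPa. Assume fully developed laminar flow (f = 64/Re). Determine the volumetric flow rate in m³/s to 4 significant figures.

For laminar flow, f = 64/Re with Re = ρVD/μ, so Darcy-Weisbach reduces to ΔP = 32μLV/D². Solving for V: V = ΔP·D²/(32μL) = 3071·(0.008339)²/(32·0.00127·22.12) = 0.2376 m/s.
Check: Re = ρVD/μ = 1023·0.2376·0.008339/0.00127 = 1596 < 2300, so the laminar assumption holds.
Q = V·A = 0.2376·(π/4·0.008339²) = 1.297e-05 m³/s = 1.297×10^-5 m³/s.

Q ≈ 1.297×10^-5 m³/s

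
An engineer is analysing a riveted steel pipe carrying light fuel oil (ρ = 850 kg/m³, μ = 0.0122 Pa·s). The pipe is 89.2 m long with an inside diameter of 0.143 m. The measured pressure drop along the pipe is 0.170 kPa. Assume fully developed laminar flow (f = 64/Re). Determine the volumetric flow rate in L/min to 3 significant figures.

Q ≈ 96.2 L/min

For laminar flow, f = 64/Re with Re = ρVD/μ, so Darcy-Weisbach reduces to ΔP = 32μLV/D². Solving for V: V = ΔP·D²/(32μL) = 170·(0.143)²/(32·0.0122·89.2) = 0.09983 m/s.
Check: Re = ρVD/μ = 850·0.09983·0.143/0.0122 = 994.6 < 2300, so the laminar assumption holds.
Q = V·A = 0.09983·(π/4·0.143²) = 0.001603 m³/s = 96.2 L/min.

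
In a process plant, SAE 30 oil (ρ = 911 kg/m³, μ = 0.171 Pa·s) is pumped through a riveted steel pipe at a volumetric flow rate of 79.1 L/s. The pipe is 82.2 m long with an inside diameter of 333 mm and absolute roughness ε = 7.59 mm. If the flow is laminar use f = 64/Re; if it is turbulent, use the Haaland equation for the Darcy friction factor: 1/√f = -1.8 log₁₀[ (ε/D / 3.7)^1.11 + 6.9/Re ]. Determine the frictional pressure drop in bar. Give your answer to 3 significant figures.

ΔP ≈ 0.0368 bar

Q = 79.1 L/s = 79.1/1000 = 0.0791 m³/s.
Cross-sectional area A = πD²/4 = π(0.333)²/4 = 0.08709 m²; mean velocity V = Q/A = 0.0791/0.08709 = 0.9082 m/s.
Reynolds number Re = ρVD/μ = 911 · 0.9082 · 0.333 / 0.171 = 1611.
Re < 2300 → laminar flow, so f = 64/Re = 64/1611 = 0.03972 (the turbulent correlation is not needed).
Darcy-Weisbach: ΔP = f(L/D)(ρV²/2) = 0.03972·(82.2/0.333)·(911·0.9082²/2) = 0.03972·246.8·375.7 = 3684 Pa.
ΔP = 3684 Pa = 0.0368 bar.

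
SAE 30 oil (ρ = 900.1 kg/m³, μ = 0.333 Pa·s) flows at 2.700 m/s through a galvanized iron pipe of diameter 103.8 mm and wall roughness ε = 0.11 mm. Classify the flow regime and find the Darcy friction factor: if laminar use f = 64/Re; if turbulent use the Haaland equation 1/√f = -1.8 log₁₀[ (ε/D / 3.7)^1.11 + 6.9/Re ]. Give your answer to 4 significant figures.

f ≈ 0.08448

Re = ρVD/μ = 900.1·2.7·0.1038/0.333 = 757.5.
Re < 2300 → laminar, so f = 64/Re = 0.08448 (roughness is irrelevant in laminar flow).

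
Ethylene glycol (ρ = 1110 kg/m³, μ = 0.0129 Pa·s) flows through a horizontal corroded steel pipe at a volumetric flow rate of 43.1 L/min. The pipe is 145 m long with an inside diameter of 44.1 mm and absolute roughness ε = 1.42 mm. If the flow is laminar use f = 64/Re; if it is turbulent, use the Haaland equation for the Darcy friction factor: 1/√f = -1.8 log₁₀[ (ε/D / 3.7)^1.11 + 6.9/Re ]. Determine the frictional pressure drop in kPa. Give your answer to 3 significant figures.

Q = 43.1 L/min = 43.1/60000 = 0.0007183 m³/s.
Cross-sectional area A = πD²/4 = π(0.0441)²/4 = 0.001527 m²; mean velocity V = Q/A = 0.0007183/0.001527 = 0.4703 m/s.
Reynolds number Re = ρVD/μ = 1110 · 0.4703 · 0.0441 / 0.0129 = 1785.
Re < 2300 → laminar flow, so f = 64/Re = 64/1785 = 0.03586 (the turbulent correlation is not needed).
Darcy-Weisbach: ΔP = f(L/D)(ρV²/2) = 0.03586·(145/0.0441)·(1110·0.4703²/2) = 0.03586·3288·122.7 = 1.447e+04 Pa.
ΔP = 1.447e+04 Pa = 14.5 kPa.

ΔP ≈ 14.5 kPa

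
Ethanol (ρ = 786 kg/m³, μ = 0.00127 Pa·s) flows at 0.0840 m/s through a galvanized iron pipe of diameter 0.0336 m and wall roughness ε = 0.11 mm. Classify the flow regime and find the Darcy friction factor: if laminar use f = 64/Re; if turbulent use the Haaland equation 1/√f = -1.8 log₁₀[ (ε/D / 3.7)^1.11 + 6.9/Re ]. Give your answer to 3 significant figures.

Re = ρVD/μ = 786·0.084·0.0336/0.00127 = 1747.
Re < 2300 → laminar, so f = 64/Re = 0.03664 (roughness is irrelevant in laminar flow).

f ≈ 0.0366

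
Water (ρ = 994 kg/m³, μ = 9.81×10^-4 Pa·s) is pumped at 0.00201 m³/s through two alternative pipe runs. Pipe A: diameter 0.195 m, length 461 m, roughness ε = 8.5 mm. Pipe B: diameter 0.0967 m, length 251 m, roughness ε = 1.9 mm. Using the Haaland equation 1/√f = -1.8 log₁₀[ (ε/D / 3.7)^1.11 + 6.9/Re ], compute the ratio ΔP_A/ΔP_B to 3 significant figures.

ΔP_A/ΔP_B ≈ 0.0766

Pipe A: V = Q/A = 0.00201/0.02986 = 0.0673 m/s; Re = 1.33e+04; ε/D = 0.0436; Haaland → f = 0.06927; ΔP_A = f(L/D)(ρV²/2) = 368.7 Pa.
Pipe B: V = Q/A = 0.00201/0.007344 = 0.2737 m/s; Re = 2.682e+04; ε/D = 0.0196; Haaland → f = 0.04981; ΔP_B = f(L/D)(ρV²/2) = 4813 Pa.
ΔP_A/ΔP_B = 368.7/4813 = 0.0766.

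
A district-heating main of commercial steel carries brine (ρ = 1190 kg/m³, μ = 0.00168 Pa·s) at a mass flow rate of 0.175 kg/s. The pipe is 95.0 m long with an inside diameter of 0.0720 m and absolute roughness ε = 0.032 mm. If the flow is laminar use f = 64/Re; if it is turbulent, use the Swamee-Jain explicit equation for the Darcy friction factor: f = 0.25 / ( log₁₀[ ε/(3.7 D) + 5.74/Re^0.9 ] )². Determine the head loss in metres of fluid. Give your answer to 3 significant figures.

A = πD²/4 = π(0.072)²/4 = 0.004072 m²; mean velocity V = ṁ/(ρA) = 0.175/(1190 · 0.004072) = 0.03612 m/s.
Reynolds number Re = ρVD/μ = 1190 · 0.03612 · 0.072 / 0.00168 = 1842.
Re < 2300 → laminar flow, so f = 64/Re = 64/1842 = 0.03474 (the turbulent correlation is not needed).
Darcy-Weisbach: ΔP = f(L/D)(ρV²/2) = 0.03474·(95/0.072)·(1190·0.03612²/2) = 0.03474·1319·0.7762 = 35.58 Pa.
Head loss h_f = ΔP/(ρg) = 35.58/(1190·9.81) = 0.00305 m.

h_f ≈ 0.00305 m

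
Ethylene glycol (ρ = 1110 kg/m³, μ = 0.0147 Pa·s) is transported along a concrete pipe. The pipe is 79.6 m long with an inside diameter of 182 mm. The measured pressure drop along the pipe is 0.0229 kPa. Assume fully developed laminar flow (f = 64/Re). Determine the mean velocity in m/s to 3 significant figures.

For laminar flow, f = 64/Re with Re = ρVD/μ, so Darcy-Weisbach reduces to ΔP = 32μLV/D². Solving for V: V = ΔP·D²/(32μL) = 22.9·(0.182)²/(32·0.0147·79.6) = 0.02026 m/s.
Check: Re = ρVD/μ = 1110·0.02026·0.182/0.0147 = 278.4 < 2300, so the laminar assumption holds.

V ≈ 0.0203 m/s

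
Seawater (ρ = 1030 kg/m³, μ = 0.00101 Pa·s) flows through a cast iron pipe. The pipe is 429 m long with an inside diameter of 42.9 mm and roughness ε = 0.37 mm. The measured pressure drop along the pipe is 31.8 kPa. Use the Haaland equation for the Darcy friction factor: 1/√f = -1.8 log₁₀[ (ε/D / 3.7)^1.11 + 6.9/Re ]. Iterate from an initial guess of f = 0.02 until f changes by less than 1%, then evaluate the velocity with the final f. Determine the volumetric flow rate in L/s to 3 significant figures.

Rearranging Darcy-Weisbach: V = √(2·ΔP·D/(f·L·ρ)). With ε/D = 0.00037/0.0429 = 0.00862, iterate starting from f = 0.02:
  f = 0.02 → V = √(2·3.18e+04·0.0429/(0.02·429·1030)) = 0.5556 m/s; Re = ρVD/μ = 2.431e+04; f → 0.03855
  f = 0.03855 → V = 0.4002 m/s; Re = 1.751e+04; f → 0.03941
  f = 0.03941 → V = 0.3958 m/s; Re = 1.732e+04; f → 0.03945
Converged (Δf/f < 1%). With the final f = 0.03945: V = √(2·3.18e+04·0.0429/(0.03945·429·1030)) = 0.3956 m/s.
Q = V·A = 0.3956·(π/4·0.0429²) = 0.0005719 m³/s = 0.572 L/s.

Q ≈ 0.572 L/s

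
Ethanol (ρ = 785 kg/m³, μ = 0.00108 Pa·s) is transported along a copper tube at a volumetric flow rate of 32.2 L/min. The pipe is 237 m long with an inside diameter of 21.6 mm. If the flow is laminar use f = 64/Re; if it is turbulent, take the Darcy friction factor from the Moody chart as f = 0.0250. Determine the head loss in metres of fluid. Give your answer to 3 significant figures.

h_f ≈ 30.0 m

Q = 32.2 L/min = 32.2/60000 = 0.0005367 m³/s.
Cross-sectional area A = πD²/4 = π(0.0216)²/4 = 0.0003664 m²; mean velocity V = Q/A = 0.0005367/0.0003664 = 1.465 m/s.
Reynolds number Re = ρVD/μ = 785 · 1.465 · 0.0216 / 0.00108 = 2.299e+04.
Re > 4000 → turbulent; use the Moody-chart value f = 0.0250.
Darcy-Weisbach: ΔP = f(L/D)(ρV²/2) = 0.025·(237/0.0216)·(785·1.465²/2) = 0.025·1.097e+04·841.9 = 2.309e+05 Pa.
Head loss h_f = ΔP/(ρg) = 2.309e+05/(785·9.81) = 30.0 m.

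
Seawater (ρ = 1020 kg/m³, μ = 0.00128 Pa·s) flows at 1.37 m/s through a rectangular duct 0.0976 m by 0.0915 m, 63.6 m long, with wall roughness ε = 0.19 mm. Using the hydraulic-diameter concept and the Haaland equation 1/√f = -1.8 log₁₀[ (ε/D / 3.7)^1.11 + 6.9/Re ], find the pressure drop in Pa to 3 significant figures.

ΔP ≈ 16100 Pa

Hydraulic diameter D_h = 4A/P = 4·(0.0976·0.0915)/(2·(0.0976+0.0915)) = 0.03572/0.3782 = 0.09445 m.
Re = ρVD_h/μ = 1020·1.37·0.09445/0.00128 = 1.031e+05.
ε/D_h = 0.00019/0.09445 = 0.00201; Haaland gives 1/√f = -1.8 log₁₀[0.000238+6.69e-05] = 6.329, so f = 0.02497.
ΔP = f(L/D_h)(ρV²/2) = 0.02497·63.6/0.09445·957.2 = 1.609e+04 Pa.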